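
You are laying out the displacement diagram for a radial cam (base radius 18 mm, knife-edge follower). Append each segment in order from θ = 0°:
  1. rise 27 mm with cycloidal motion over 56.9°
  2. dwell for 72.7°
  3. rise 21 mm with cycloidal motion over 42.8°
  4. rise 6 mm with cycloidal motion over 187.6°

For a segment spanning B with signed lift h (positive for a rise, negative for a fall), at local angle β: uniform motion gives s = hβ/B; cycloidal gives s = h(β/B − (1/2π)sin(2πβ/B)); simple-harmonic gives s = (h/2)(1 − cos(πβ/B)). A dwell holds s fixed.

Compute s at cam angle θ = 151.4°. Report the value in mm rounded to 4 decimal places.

seg 1 [0°–56.9°] cycloidal, h=27: full span → s += 27 → s = 27.0000
seg 2 [56.9°–129.6°] dwell: s stays 27.0000
seg 3 [129.6°–172.4°] cycloidal, h=21: θ=151.4° here. β=21.8, B=42.8. 21·(0.5093 − sin(2π·0.5093)/(2π)) = 10.8924 → s = 37.8924

37.8924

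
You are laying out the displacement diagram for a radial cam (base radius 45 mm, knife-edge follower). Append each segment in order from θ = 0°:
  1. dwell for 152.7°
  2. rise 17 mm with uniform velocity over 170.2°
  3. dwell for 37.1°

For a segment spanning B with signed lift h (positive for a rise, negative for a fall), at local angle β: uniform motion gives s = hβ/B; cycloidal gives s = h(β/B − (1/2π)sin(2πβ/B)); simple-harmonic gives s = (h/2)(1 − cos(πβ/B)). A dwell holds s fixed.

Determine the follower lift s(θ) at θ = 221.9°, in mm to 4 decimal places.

seg 1 [0°–152.7°] dwell: s stays 0.0000
seg 2 [152.7°–322.9°] uniform, h=17: θ=221.9° here. β=69.2, B=170.2. 17·69.2/170.2 = 6.9119 → s = 6.9119

6.9119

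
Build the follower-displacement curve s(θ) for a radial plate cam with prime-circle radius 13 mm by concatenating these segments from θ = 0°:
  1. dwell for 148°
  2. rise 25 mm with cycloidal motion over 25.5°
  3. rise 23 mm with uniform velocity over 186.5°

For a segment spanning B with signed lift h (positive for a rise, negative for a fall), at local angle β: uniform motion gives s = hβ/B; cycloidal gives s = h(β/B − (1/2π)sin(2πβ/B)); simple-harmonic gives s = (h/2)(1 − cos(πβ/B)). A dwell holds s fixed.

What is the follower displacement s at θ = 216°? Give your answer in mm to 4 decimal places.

seg 1 [0°–148°] dwell: s stays 0.0000
seg 2 [148°–173.5°] cycloidal, h=25: full span → s += 25 → s = 25.0000
seg 3 [173.5°–360°] uniform, h=23: θ=216° here. β=42.5, B=186.5. 23·42.5/186.5 = 5.2413 → s = 30.2413

30.2413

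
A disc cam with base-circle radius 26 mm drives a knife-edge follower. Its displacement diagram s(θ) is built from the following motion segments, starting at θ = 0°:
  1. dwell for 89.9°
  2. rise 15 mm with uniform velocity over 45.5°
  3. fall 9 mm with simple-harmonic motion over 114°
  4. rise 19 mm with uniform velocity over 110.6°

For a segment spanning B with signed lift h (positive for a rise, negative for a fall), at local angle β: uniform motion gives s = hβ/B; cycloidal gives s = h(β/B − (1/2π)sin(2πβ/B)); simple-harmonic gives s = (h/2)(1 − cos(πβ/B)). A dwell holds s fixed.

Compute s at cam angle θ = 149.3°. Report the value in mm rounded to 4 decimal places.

seg 1 [0°–89.9°] dwell: s stays 0.0000
seg 2 [89.9°–135.4°] uniform, h=15: full span → s += 15 → s = 15.0000
seg 3 [135.4°–249.4°] simple-harmonic, h=-9: θ=149.3° here. β=13.9, B=114. -9/2·(1 − cos(π·0.1219)) = -0.3261 → s = 14.6739

14.6739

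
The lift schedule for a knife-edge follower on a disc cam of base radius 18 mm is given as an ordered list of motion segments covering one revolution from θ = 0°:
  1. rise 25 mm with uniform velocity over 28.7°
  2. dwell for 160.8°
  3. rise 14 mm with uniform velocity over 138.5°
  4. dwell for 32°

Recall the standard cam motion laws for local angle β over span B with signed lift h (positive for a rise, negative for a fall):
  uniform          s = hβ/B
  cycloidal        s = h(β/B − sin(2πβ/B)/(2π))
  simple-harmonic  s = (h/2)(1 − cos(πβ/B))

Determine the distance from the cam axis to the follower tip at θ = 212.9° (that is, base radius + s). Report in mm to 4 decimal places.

seg 1 [0°–28.7°] uniform, h=25: full span → s += 25 → s = 25.0000
seg 2 [28.7°–189.5°] dwell: s stays 25.0000
seg 3 [189.5°–328°] uniform, h=14: θ=212.9° here. β=23.4, B=138.5. 14·23.4/138.5 = 2.3653 → s = 27.3653
radial distance = base radius + s = 18 + 27.3653 = 45.3653

45.3653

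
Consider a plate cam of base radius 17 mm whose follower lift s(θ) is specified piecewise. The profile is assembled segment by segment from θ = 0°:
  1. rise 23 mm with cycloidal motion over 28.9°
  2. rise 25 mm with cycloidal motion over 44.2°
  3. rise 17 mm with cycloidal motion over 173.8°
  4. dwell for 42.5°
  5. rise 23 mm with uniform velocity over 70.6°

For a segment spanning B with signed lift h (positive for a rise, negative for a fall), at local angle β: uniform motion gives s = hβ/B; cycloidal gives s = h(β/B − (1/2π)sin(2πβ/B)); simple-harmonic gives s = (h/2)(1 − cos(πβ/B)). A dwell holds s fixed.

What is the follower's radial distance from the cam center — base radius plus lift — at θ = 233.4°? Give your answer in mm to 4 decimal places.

seg 1 [0°–28.9°] cycloidal, h=23: full span → s += 23 → s = 23.0000
seg 2 [28.9°–73.1°] cycloidal, h=25: full span → s += 25 → s = 48.0000
seg 3 [73.1°–246.9°] cycloidal, h=17: θ=233.4° here. β=160.3, B=173.8. 17·(0.9223 − sin(2π·0.9223)/(2π)) = 16.9482 → s = 64.9482
radial distance = base radius + s = 17 + 64.9482 = 81.9482

81.9482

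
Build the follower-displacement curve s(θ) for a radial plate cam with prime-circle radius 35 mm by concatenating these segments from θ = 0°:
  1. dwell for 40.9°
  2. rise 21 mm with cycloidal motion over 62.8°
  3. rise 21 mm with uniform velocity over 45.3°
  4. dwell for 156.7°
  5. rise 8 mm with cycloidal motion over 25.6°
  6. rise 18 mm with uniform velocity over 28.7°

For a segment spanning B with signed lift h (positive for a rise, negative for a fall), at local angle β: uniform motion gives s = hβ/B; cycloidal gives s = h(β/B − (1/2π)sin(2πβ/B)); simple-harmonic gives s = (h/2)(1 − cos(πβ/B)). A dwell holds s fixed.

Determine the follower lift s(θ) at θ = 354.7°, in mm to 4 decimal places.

seg 1 [0°–40.9°] dwell: s stays 0.0000
seg 2 [40.9°–103.7°] cycloidal, h=21: full span → s += 21 → s = 21.0000
seg 3 [103.7°–149°] uniform, h=21: full span → s += 21 → s = 42.0000
seg 4 [149°–305.7°] dwell: s stays 42.0000
seg 5 [305.7°–331.3°] cycloidal, h=8: full span → s += 8 → s = 50.0000
seg 6 [331.3°–360°] uniform, h=18: θ=354.7° here. β=23.4, B=28.7. 18·23.4/28.7 = 14.6760 → s = 64.6760

64.6760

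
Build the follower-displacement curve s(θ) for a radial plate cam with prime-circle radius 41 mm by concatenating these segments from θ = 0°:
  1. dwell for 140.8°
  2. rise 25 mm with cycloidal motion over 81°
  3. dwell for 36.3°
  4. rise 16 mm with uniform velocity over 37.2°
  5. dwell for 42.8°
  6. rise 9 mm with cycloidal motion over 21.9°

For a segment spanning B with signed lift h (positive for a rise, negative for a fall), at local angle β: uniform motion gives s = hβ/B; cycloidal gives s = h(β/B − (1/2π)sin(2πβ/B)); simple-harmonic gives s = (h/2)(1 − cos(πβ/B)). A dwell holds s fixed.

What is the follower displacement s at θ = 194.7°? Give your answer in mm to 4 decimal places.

seg 1 [0°–140.8°] dwell: s stays 0.0000
seg 2 [140.8°–221.8°] cycloidal, h=25: θ=194.7° here. β=53.9, B=81. 25·(0.6654 − sin(2π·0.6654)/(2π)) = 20.0661 → s = 20.0661

20.0661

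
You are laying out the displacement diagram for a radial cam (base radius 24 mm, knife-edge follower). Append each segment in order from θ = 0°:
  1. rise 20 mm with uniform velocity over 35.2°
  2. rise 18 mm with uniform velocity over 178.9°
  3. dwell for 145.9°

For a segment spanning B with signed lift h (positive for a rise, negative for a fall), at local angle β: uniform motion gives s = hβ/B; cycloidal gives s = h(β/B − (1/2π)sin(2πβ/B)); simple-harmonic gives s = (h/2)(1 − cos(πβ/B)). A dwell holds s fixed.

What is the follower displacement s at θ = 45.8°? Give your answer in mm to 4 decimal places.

seg 1 [0°–35.2°] uniform, h=20: full span → s += 20 → s = 20.0000
seg 2 [35.2°–214.1°] uniform, h=18: θ=45.8° here. β=10.6, B=178.9. 18·10.6/178.9 = 1.0665 → s = 21.0665

21.0665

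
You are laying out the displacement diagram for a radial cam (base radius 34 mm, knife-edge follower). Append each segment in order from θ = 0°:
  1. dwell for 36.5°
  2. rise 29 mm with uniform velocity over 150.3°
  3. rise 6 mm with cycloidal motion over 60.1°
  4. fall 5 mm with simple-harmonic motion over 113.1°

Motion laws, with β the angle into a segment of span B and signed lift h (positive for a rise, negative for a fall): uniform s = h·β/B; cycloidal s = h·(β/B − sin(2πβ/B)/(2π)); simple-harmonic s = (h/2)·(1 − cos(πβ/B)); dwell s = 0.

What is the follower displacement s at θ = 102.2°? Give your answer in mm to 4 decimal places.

seg 1 [0°–36.5°] dwell: s stays 0.0000
seg 2 [36.5°–186.8°] uniform, h=29: θ=102.2° here. β=65.7, B=150.3. 29·65.7/150.3 = 12.6766 → s = 12.6766

12.6766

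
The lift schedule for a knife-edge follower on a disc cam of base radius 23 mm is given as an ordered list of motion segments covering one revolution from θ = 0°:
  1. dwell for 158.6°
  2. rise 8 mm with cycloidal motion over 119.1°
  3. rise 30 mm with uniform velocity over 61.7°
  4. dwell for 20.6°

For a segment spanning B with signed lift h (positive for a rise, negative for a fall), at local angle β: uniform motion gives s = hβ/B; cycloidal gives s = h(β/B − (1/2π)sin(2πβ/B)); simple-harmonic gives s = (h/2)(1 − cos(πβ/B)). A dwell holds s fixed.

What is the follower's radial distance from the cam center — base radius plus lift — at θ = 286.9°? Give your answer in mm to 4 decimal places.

seg 1 [0°–158.6°] dwell: s stays 0.0000
seg 2 [158.6°–277.7°] cycloidal, h=8: full span → s += 8 → s = 8.0000
seg 3 [277.7°–339.4°] uniform, h=30: θ=286.9° here. β=9.2, B=61.7. 30·9.2/61.7 = 4.4733 → s = 12.4733
radial distance = base radius + s = 23 + 12.4733 = 35.4733

35.4733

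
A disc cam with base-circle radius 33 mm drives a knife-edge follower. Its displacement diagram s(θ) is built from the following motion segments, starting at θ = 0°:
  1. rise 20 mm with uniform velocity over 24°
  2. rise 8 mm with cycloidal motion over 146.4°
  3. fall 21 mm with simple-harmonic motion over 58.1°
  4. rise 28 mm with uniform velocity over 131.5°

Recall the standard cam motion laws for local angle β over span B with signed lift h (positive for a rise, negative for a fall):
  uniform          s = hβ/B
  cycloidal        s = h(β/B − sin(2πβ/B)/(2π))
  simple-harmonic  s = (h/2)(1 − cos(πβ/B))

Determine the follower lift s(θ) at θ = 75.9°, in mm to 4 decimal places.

seg 1 [0°–24°] uniform, h=20: full span → s += 20 → s = 20.0000
seg 2 [24°–170.4°] cycloidal, h=8: θ=75.9° here. β=51.9, B=146.4. 8·(0.3545 − sin(2π·0.3545)/(2π)) = 1.8276 → s = 21.8276

21.8276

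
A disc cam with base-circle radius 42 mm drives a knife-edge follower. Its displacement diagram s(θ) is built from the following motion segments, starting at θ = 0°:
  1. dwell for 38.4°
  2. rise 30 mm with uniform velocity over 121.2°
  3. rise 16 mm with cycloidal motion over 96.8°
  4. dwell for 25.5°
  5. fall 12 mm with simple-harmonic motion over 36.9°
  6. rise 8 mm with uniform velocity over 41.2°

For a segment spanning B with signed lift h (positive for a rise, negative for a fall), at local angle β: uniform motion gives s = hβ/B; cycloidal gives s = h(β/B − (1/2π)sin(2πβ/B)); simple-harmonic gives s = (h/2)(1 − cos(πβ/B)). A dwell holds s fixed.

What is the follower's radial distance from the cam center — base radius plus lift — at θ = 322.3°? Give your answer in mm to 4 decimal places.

seg 1 [0°–38.4°] dwell: s stays 0.0000
seg 2 [38.4°–159.6°] uniform, h=30: full span → s += 30 → s = 30.0000
seg 3 [159.6°–256.4°] cycloidal, h=16: full span → s += 16 → s = 46.0000
seg 4 [256.4°–281.9°] dwell: s stays 46.0000
seg 5 [281.9°–318.8°] simple-harmonic, h=-12: full span → s += -12 → s = 34.0000
seg 6 [318.8°–360°] uniform, h=8: θ=322.3° here. β=3.5, B=41.2. 8·3.5/41.2 = 0.6796 → s = 34.6796
radial distance = base radius + s = 42 + 34.6796 = 76.6796

76.6796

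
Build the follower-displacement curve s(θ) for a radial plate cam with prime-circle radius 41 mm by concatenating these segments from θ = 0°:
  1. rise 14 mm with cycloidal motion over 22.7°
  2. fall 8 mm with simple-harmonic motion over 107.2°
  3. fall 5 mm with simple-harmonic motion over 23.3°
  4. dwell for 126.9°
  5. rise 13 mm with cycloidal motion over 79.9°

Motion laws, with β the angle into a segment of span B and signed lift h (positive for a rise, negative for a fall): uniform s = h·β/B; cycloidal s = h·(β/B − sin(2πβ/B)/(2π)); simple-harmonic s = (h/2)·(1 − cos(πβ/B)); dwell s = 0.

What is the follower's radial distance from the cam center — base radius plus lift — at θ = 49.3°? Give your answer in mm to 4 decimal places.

seg 1 [0°–22.7°] cycloidal, h=14: full span → s += 14 → s = 14.0000
seg 2 [22.7°–129.9°] simple-harmonic, h=-8: θ=49.3° here. β=26.6, B=107.2. -8/2·(1 − cos(π·0.2481)) = -1.1550 → s = 12.8450
radial distance = base radius + s = 41 + 12.8450 = 53.8450

53.8450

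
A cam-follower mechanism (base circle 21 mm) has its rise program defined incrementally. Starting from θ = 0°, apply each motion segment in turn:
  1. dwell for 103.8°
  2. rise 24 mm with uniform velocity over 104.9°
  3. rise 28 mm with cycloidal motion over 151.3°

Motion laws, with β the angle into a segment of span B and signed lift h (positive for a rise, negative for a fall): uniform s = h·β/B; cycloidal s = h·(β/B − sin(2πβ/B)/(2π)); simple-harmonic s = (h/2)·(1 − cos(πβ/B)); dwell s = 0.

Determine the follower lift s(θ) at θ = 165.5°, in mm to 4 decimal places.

seg 1 [0°–103.8°] dwell: s stays 0.0000
seg 2 [103.8°–208.7°] uniform, h=24: θ=165.5° here. β=61.7, B=104.9. 24·61.7/104.9 = 14.1163 → s = 14.1163

14.1163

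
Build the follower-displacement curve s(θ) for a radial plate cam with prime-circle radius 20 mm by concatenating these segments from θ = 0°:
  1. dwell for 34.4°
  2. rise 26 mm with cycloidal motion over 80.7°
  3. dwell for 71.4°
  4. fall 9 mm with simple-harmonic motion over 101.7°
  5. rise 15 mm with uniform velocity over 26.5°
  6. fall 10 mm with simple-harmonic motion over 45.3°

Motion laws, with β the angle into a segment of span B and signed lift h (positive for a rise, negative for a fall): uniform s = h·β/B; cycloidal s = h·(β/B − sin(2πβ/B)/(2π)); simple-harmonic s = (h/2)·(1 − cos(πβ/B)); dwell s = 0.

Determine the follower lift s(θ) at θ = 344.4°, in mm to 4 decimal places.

seg 1 [0°–34.4°] dwell: s stays 0.0000
seg 2 [34.4°–115.1°] cycloidal, h=26: full span → s += 26 → s = 26.0000
seg 3 [115.1°–186.5°] dwell: s stays 26.0000
seg 4 [186.5°–288.2°] simple-harmonic, h=-9: full span → s += -9 → s = 17.0000
seg 5 [288.2°–314.7°] uniform, h=15: full span → s += 15 → s = 32.0000
seg 6 [314.7°–360°] simple-harmonic, h=-10: θ=344.4° here. β=29.7, B=45.3. -10/2·(1 − cos(π·0.6556)) = -7.3484 → s = 24.6516

24.6516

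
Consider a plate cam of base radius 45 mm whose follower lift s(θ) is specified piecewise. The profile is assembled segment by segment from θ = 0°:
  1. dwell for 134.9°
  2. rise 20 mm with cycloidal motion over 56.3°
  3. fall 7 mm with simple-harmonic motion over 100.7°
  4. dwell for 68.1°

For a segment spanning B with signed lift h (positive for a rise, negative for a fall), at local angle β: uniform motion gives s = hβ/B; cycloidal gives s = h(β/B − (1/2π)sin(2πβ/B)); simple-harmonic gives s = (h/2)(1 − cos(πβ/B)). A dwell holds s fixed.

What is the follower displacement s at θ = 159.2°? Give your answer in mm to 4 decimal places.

seg 1 [0°–134.9°] dwell: s stays 0.0000
seg 2 [134.9°–191.2°] cycloidal, h=20: θ=159.2° here. β=24.3, B=56.3. 20·(0.4316 − sin(2π·0.4316)/(2π)) = 7.3063 → s = 7.3063

7.3063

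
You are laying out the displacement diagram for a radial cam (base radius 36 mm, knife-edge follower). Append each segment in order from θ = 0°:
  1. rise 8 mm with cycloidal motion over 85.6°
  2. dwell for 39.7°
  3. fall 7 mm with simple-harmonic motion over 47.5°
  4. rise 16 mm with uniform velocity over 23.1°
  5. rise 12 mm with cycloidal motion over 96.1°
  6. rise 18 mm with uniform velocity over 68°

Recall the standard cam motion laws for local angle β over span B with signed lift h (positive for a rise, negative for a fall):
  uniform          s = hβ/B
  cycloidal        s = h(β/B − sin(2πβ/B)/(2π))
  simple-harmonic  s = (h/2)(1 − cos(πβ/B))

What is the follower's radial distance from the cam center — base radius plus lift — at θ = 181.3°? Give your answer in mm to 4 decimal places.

seg 1 [0°–85.6°] cycloidal, h=8: full span → s += 8 → s = 8.0000
seg 2 [85.6°–125.3°] dwell: s stays 8.0000
seg 3 [125.3°–172.8°] simple-harmonic, h=-7: full span → s += -7 → s = 1.0000
seg 4 [172.8°–195.9°] uniform, h=16: θ=181.3° here. β=8.5, B=23.1. 16·8.5/23.1 = 5.8874 → s = 6.8874
radial distance = base radius + s = 36 + 6.8874 = 42.8874

42.8874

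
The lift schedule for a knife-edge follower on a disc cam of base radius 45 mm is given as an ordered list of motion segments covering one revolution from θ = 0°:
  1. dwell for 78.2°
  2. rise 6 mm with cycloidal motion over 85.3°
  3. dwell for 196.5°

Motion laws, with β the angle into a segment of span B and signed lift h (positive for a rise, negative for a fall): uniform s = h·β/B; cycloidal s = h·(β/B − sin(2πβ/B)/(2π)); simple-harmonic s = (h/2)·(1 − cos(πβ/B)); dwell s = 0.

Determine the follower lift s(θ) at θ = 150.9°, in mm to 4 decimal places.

seg 1 [0°–78.2°] dwell: s stays 0.0000
seg 2 [78.2°–163.5°] cycloidal, h=6: θ=150.9° here. β=72.7, B=85.3. 6·(0.8523 − sin(2π·0.8523)/(2π)) = 5.8781 → s = 5.8781

5.8781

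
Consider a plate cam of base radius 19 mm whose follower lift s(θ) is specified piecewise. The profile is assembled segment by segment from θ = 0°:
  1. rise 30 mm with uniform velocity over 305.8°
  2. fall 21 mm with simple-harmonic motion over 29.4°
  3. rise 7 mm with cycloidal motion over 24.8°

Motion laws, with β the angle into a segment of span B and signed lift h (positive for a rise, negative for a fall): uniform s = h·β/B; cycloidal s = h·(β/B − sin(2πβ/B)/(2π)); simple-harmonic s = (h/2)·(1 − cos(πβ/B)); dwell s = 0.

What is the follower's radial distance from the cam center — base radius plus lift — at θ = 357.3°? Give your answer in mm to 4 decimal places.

seg 1 [0°–305.8°] uniform, h=30: full span → s += 30 → s = 30.0000
seg 2 [305.8°–335.2°] simple-harmonic, h=-21: full span → s += -21 → s = 9.0000
seg 3 [335.2°–360°] cycloidal, h=7: θ=357.3° here. β=22.1, B=24.8. 7·(0.8911 − sin(2π·0.8911)/(2π)) = 6.9419 → s = 15.9419
radial distance = base radius + s = 19 + 15.9419 = 34.9419

34.9419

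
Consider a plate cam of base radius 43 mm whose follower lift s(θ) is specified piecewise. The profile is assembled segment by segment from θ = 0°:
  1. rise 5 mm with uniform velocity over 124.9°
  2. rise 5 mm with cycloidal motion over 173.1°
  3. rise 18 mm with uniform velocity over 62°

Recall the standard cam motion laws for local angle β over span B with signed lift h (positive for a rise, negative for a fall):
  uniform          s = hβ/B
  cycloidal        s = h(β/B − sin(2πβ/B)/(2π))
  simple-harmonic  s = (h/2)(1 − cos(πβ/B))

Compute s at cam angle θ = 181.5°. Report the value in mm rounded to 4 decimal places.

seg 1 [0°–124.9°] uniform, h=5: full span → s += 5 → s = 5.0000
seg 2 [124.9°–298°] cycloidal, h=5: θ=181.5° here. β=56.6, B=173.1. 5·(0.3270 − sin(2π·0.3270)/(2π)) = 0.9304 → s = 5.9304

5.9304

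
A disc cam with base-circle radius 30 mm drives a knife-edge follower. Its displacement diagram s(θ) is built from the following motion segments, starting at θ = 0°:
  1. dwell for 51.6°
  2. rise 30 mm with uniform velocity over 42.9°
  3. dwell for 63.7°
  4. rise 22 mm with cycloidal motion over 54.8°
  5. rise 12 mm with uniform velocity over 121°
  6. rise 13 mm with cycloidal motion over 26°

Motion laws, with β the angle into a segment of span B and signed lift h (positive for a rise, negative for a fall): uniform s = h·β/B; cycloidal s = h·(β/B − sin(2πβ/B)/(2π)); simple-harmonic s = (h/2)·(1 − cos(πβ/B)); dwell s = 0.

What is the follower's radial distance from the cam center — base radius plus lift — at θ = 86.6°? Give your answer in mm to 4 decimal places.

seg 1 [0°–51.6°] dwell: s stays 0.0000
seg 2 [51.6°–94.5°] uniform, h=30: θ=86.6° here. β=35, B=42.9. 30·35/42.9 = 24.4755 → s = 24.4755
radial distance = base radius + s = 30 + 24.4755 = 54.4755

54.4755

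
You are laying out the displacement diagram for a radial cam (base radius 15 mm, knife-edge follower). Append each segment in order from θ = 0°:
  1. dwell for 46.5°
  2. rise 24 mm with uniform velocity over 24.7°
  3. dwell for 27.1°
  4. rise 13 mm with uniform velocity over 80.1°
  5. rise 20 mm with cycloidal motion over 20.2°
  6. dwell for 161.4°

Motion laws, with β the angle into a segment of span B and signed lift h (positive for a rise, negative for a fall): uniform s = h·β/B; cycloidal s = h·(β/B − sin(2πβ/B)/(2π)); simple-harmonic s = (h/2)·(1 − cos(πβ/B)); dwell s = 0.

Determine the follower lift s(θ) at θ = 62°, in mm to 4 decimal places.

seg 1 [0°–46.5°] dwell: s stays 0.0000
seg 2 [46.5°–71.2°] uniform, h=24: θ=62° here. β=15.5, B=24.7. 24·15.5/24.7 = 15.0607 → s = 15.0607

15.0607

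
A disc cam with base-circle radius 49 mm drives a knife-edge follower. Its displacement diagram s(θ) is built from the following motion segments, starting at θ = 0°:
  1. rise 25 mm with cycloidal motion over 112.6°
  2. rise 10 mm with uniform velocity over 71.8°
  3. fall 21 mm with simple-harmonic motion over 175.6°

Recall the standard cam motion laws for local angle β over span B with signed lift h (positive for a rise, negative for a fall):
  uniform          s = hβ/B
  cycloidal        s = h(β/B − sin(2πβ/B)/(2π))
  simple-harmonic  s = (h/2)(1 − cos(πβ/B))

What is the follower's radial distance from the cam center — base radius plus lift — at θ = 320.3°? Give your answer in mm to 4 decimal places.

seg 1 [0°–112.6°] cycloidal, h=25: full span → s += 25 → s = 25.0000
seg 2 [112.6°–184.4°] uniform, h=10: full span → s += 10 → s = 35.0000
seg 3 [184.4°–360°] simple-harmonic, h=-21: θ=320.3° here. β=135.9, B=175.6. -21/2·(1 − cos(π·0.7739)) = -18.4610 → s = 16.5390
radial distance = base radius + s = 49 + 16.5390 = 65.5390

65.5390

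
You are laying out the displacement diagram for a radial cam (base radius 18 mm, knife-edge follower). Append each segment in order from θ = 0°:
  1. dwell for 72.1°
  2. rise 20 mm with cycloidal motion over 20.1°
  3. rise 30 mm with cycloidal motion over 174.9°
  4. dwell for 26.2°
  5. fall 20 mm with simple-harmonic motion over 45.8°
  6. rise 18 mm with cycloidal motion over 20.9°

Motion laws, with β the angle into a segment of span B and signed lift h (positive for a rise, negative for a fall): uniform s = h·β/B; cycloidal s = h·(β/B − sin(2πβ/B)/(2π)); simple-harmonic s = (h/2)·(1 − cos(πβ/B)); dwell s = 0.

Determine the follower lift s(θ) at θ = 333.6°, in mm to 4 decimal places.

seg 1 [0°–72.1°] dwell: s stays 0.0000
seg 2 [72.1°–92.2°] cycloidal, h=20: full span → s += 20 → s = 20.0000
seg 3 [92.2°–267.1°] cycloidal, h=30: full span → s += 30 → s = 50.0000
seg 4 [267.1°–293.3°] dwell: s stays 50.0000
seg 5 [293.3°–339.1°] simple-harmonic, h=-20: θ=333.6° here. β=40.3, B=45.8. -20/2·(1 − cos(π·0.8799)) = -19.2968 → s = 30.7032

30.7032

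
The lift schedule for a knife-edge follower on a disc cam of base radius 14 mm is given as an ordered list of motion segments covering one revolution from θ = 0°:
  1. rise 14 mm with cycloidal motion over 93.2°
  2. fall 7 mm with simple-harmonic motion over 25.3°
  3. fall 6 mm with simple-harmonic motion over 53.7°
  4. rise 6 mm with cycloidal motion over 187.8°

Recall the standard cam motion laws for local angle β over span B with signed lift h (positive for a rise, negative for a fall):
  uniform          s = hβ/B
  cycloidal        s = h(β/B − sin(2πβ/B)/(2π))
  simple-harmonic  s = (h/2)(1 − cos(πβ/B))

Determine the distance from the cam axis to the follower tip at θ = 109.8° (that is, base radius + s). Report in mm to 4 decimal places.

seg 1 [0°–93.2°] cycloidal, h=14: full span → s += 14 → s = 14.0000
seg 2 [93.2°–118.5°] simple-harmonic, h=-7: θ=109.8° here. β=16.6, B=25.3. -7/2·(1 − cos(π·0.6561)) = -5.1487 → s = 8.8513
radial distance = base radius + s = 14 + 8.8513 = 22.8513

22.8513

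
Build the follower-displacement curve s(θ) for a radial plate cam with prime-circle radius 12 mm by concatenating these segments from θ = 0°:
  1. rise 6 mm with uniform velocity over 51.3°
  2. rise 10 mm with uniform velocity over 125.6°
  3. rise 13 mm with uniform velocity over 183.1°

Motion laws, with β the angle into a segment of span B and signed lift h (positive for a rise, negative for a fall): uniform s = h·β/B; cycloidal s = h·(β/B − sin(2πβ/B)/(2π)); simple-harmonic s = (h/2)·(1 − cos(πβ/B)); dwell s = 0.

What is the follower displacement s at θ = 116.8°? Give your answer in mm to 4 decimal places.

seg 1 [0°–51.3°] uniform, h=6: full span → s += 6 → s = 6.0000
seg 2 [51.3°–176.9°] uniform, h=10: θ=116.8° here. β=65.5, B=125.6. 10·65.5/125.6 = 5.2150 → s = 11.2150

11.2150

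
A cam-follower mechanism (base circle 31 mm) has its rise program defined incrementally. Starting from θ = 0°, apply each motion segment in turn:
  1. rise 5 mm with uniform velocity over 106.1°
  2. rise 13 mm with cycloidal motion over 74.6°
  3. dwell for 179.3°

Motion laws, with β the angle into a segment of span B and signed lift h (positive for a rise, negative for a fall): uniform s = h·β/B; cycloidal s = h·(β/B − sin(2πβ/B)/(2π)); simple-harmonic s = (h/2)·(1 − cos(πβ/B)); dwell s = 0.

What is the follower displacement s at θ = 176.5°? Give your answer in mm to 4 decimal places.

seg 1 [0°–106.1°] uniform, h=5: full span → s += 5 → s = 5.0000
seg 2 [106.1°–180.7°] cycloidal, h=13: θ=176.5° here. β=70.4, B=74.6. 13·(0.9437 − sin(2π·0.9437)/(2π)) = 12.9848 → s = 17.9848

17.9848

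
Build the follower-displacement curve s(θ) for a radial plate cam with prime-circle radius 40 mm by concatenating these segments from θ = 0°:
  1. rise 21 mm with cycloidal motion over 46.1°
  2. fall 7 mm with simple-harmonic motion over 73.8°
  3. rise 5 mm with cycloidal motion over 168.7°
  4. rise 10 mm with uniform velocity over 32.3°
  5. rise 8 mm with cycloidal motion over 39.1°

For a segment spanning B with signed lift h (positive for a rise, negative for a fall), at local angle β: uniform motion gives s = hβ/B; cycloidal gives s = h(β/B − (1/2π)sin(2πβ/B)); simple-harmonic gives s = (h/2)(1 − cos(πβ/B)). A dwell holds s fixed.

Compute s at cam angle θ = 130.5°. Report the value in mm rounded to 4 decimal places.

seg 1 [0°–46.1°] cycloidal, h=21: full span → s += 21 → s = 21.0000
seg 2 [46.1°–119.9°] simple-harmonic, h=-7: full span → s += -7 → s = 14.0000
seg 3 [119.9°–288.6°] cycloidal, h=5: θ=130.5° here. β=10.6, B=168.7. 5·(0.0628 − sin(2π·0.0628)/(2π)) = 0.0081 → s = 14.0081

14.0081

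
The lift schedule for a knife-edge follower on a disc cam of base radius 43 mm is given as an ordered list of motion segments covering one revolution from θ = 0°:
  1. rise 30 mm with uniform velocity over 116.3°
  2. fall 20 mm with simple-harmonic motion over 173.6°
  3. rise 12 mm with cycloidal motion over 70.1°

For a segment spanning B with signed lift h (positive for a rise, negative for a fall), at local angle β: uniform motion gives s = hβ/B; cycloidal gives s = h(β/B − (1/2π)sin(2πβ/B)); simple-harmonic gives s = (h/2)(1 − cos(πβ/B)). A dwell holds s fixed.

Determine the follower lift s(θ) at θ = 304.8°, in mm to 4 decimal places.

seg 1 [0°–116.3°] uniform, h=30: full span → s += 30 → s = 30.0000
seg 2 [116.3°–289.9°] simple-harmonic, h=-20: full span → s += -20 → s = 10.0000
seg 3 [289.9°–360°] cycloidal, h=12: θ=304.8° here. β=14.9, B=70.1. 12·(0.2126 − sin(2π·0.2126)/(2π)) = 0.6934 → s = 10.6934

10.6934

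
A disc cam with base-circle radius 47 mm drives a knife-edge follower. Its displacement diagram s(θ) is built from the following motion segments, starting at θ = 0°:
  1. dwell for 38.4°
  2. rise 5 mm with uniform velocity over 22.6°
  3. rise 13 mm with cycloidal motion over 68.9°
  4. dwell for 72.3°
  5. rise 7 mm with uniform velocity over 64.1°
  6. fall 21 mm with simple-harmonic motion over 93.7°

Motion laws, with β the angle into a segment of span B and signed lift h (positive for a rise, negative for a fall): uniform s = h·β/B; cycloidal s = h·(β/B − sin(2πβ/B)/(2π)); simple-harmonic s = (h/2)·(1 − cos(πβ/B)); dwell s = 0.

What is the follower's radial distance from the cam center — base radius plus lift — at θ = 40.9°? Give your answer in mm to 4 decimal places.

seg 1 [0°–38.4°] dwell: s stays 0.0000
seg 2 [38.4°–61°] uniform, h=5: θ=40.9° here. β=2.5, B=22.6. 5·2.5/22.6 = 0.5531 → s = 0.5531
radial distance = base radius + s = 47 + 0.5531 = 47.5531

47.5531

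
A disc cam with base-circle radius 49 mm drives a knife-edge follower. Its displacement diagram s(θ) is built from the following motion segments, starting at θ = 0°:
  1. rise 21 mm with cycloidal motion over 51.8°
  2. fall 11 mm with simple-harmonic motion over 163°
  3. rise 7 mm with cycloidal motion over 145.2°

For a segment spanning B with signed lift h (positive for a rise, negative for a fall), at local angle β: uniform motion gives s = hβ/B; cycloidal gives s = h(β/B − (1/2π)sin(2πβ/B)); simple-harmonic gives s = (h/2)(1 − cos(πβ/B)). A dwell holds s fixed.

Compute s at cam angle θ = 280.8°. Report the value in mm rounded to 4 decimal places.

seg 1 [0°–51.8°] cycloidal, h=21: full span → s += 21 → s = 21.0000
seg 2 [51.8°–214.8°] simple-harmonic, h=-11: full span → s += -11 → s = 10.0000
seg 3 [214.8°–360°] cycloidal, h=7: θ=280.8° here. β=66, B=145.2. 7·(0.4545 − sin(2π·0.4545)/(2π)) = 2.8679 → s = 12.8679

12.8679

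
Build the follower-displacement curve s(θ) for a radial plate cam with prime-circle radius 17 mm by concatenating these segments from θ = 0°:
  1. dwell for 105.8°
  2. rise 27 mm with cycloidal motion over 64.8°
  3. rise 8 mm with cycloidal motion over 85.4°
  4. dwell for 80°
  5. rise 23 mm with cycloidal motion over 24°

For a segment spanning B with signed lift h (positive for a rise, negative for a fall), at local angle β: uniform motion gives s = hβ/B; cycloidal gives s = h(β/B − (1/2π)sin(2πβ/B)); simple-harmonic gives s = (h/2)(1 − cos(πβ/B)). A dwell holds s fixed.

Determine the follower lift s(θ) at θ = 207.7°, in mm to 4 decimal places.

seg 1 [0°–105.8°] dwell: s stays 0.0000
seg 2 [105.8°–170.6°] cycloidal, h=27: full span → s += 27 → s = 27.0000
seg 3 [170.6°–256°] cycloidal, h=8: θ=207.7° here. β=37.1, B=85.4. 8·(0.4344 − sin(2π·0.4344)/(2π)) = 2.9655 → s = 29.9655

29.9655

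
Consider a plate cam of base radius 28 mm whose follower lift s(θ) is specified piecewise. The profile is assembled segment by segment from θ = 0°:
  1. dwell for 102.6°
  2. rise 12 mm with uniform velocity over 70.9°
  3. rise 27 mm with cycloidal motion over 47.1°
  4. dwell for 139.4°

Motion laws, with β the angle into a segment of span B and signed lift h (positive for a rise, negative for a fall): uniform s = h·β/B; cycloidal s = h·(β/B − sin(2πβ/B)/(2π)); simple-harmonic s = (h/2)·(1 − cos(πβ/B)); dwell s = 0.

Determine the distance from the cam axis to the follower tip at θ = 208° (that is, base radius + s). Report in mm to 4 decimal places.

seg 1 [0°–102.6°] dwell: s stays 0.0000
seg 2 [102.6°–173.5°] uniform, h=12: full span → s += 12 → s = 12.0000
seg 3 [173.5°–220.6°] cycloidal, h=27: θ=208° here. β=34.5, B=47.1. 27·(0.7325 − sin(2π·0.7325)/(2π)) = 24.0483 → s = 36.0483
radial distance = base radius + s = 28 + 36.0483 = 64.0483

64.0483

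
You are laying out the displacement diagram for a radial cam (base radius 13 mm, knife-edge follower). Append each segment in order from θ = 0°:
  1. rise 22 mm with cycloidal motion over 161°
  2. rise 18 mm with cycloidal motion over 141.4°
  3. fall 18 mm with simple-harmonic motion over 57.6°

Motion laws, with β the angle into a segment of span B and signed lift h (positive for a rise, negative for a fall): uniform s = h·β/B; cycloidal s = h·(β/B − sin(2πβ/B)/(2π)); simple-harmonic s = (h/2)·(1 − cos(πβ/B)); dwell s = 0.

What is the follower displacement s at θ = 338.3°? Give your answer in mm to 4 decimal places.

seg 1 [0°–161°] cycloidal, h=22: full span → s += 22 → s = 22.0000
seg 2 [161°–302.4°] cycloidal, h=18: full span → s += 18 → s = 40.0000
seg 3 [302.4°–360°] simple-harmonic, h=-18: θ=338.3° here. β=35.9, B=57.6. -18/2·(1 − cos(π·0.6233)) = -12.3987 → s = 27.6013

27.6013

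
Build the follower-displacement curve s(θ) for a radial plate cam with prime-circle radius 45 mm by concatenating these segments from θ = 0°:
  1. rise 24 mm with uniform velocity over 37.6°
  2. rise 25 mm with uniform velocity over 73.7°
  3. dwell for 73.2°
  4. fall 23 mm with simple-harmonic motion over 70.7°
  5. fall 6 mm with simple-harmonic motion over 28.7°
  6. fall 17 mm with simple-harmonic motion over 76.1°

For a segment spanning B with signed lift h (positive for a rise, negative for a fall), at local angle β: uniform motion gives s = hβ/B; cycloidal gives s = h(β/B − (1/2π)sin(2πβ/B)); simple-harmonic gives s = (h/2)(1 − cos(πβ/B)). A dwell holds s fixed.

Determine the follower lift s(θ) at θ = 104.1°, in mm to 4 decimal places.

seg 1 [0°–37.6°] uniform, h=24: full span → s += 24 → s = 24.0000
seg 2 [37.6°–111.3°] uniform, h=25: θ=104.1° here. β=66.5, B=73.7. 25·66.5/73.7 = 22.5577 → s = 46.5577

46.5577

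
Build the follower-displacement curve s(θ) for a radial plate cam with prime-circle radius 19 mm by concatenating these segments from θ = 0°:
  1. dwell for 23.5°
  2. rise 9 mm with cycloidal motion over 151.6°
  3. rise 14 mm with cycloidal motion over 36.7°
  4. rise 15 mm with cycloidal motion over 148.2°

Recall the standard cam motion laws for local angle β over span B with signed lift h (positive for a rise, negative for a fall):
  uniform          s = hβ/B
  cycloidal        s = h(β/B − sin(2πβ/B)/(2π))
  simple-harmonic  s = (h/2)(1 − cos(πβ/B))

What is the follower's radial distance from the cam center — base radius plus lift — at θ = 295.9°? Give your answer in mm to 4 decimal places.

seg 1 [0°–23.5°] dwell: s stays 0.0000
seg 2 [23.5°–175.1°] cycloidal, h=9: full span → s += 9 → s = 9.0000
seg 3 [175.1°–211.8°] cycloidal, h=14: full span → s += 14 → s = 23.0000
seg 4 [211.8°–360°] cycloidal, h=15: θ=295.9° here. β=84.1, B=148.2. 15·(0.5675 − sin(2π·0.5675)/(2π)) = 9.4942 → s = 32.4942
radial distance = base radius + s = 19 + 32.4942 = 51.4942

51.4942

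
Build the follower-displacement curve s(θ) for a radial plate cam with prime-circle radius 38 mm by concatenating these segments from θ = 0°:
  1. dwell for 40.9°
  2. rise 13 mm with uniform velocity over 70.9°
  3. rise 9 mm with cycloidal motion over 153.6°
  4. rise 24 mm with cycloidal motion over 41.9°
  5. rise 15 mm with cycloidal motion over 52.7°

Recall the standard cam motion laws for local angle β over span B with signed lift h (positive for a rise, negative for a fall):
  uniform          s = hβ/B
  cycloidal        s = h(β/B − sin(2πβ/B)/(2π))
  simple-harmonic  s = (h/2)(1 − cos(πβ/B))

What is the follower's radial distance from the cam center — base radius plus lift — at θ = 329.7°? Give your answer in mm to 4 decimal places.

seg 1 [0°–40.9°] dwell: s stays 0.0000
seg 2 [40.9°–111.8°] uniform, h=13: full span → s += 13 → s = 13.0000
seg 3 [111.8°–265.4°] cycloidal, h=9: full span → s += 9 → s = 22.0000
seg 4 [265.4°–307.3°] cycloidal, h=24: full span → s += 24 → s = 46.0000
seg 5 [307.3°–360°] cycloidal, h=15: θ=329.7° here. β=22.4, B=52.7. 15·(0.4250 − sin(2π·0.4250)/(2π)) = 5.2925 → s = 51.2925
radial distance = base radius + s = 38 + 51.2925 = 89.2925

89.2925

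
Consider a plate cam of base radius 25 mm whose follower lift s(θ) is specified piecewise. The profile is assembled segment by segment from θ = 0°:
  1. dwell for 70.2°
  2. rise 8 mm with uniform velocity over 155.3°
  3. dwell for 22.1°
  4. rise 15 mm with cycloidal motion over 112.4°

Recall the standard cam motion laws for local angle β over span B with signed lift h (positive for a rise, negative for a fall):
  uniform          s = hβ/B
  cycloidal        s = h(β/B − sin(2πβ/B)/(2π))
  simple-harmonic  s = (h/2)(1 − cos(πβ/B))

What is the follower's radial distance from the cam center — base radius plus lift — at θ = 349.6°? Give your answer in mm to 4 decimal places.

seg 1 [0°–70.2°] dwell: s stays 0.0000
seg 2 [70.2°–225.5°] uniform, h=8: full span → s += 8 → s = 8.0000
seg 3 [225.5°–247.6°] dwell: s stays 8.0000
seg 4 [247.6°–360°] cycloidal, h=15: θ=349.6° here. β=102, B=112.4. 15·(0.9075 − sin(2π·0.9075)/(2π)) = 14.9231 → s = 22.9231
radial distance = base radius + s = 25 + 22.9231 = 47.9231

47.9231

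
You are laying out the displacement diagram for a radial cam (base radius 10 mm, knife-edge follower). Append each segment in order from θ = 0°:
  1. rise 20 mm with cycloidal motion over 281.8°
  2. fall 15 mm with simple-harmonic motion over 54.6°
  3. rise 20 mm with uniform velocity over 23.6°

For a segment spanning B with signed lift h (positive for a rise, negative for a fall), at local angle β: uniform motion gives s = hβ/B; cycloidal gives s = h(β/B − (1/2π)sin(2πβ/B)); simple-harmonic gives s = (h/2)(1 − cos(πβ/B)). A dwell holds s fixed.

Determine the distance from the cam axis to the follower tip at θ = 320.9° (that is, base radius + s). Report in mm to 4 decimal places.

seg 1 [0°–281.8°] cycloidal, h=20: full span → s += 20 → s = 20.0000
seg 2 [281.8°–336.4°] simple-harmonic, h=-15: θ=320.9° here. β=39.1, B=54.6. -15/2·(1 − cos(π·0.7161)) = -12.2098 → s = 7.7902
radial distance = base radius + s = 10 + 7.7902 = 17.7902

17.7902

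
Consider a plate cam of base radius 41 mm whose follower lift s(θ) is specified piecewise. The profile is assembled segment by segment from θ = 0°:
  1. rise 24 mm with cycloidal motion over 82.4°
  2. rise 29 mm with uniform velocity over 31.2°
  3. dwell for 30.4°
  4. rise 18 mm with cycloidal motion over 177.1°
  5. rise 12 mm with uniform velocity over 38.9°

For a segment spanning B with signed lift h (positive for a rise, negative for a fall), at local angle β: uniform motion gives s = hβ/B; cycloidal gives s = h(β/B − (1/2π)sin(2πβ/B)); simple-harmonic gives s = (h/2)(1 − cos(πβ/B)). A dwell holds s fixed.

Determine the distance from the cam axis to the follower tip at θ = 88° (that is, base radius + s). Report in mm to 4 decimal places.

seg 1 [0°–82.4°] cycloidal, h=24: full span → s += 24 → s = 24.0000
seg 2 [82.4°–113.6°] uniform, h=29: θ=88° here. β=5.6, B=31.2. 29·5.6/31.2 = 5.2051 → s = 29.2051
radial distance = base radius + s = 41 + 29.2051 = 70.2051

70.2051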